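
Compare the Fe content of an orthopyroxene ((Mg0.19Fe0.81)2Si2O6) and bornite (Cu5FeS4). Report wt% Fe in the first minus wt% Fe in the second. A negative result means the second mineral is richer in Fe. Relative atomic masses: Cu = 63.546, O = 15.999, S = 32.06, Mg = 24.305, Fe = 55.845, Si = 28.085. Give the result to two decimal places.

24.79 percentage points

First mineral: 90.469 g Fe in 251.869 g formula = 35.92 wt% Fe.
Second mineral: 55.845 g Fe in 501.815 g formula = 11.13 wt% Fe.
35.92% − 11.13% gives a difference of 24.79 percentage points.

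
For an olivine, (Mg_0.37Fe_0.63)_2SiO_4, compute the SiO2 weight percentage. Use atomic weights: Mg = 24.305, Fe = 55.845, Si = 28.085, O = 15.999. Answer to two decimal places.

Formula mass = 180.431 g/mol.
1 Si → 1.0000 mol SiO2 per formula unit; M(SiO2) = 60.083, so SiO2 mass = 60.083 g.
60.083/180.431 × 100 = 33.30 wt%.

33.30 wt%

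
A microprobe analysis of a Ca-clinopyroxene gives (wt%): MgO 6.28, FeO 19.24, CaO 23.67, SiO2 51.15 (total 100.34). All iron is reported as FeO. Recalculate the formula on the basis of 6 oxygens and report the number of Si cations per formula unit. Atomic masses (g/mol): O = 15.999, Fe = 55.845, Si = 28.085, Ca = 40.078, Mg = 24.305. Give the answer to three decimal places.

6.28 wt% MgO ÷ 40.304 g/mol = 0.15582 mol, giving 0.15582 Mg and 0.15582 O.
19.24 wt% FeO ÷ 71.844 g/mol = 0.26780 mol, giving 0.26780 Fe and 0.26780 O.
23.67 wt% CaO ÷ 56.077 g/mol = 0.42210 mol, giving 0.42210 Ca and 0.42210 O.
51.15 wt% SiO2 ÷ 60.083 g/mol = 0.85132 mol, giving 0.85132 Si and 1.70264 O.
Oxygen sums to 2.54836; scaling by 6/2.54836 = 2.35446 puts the formula on 6 O.
Si: 0.85132 × 2.35446 = 2.004 atoms per formula unit.

2.004 Si apfu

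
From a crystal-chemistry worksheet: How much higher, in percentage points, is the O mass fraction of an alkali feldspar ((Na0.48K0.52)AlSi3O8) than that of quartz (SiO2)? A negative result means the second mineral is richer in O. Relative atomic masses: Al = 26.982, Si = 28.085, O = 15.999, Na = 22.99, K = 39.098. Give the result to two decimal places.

-5.96 percentage points

First mineral: 127.992 g O in 270.595 g formula = 47.30 wt% O.
Second mineral: 31.998 g O in 60.083 g formula = 53.26 wt% O.
47.30% − 53.26% gives a difference of -5.96 percentage points.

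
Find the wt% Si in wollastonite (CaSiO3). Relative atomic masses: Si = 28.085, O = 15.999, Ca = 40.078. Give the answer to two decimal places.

Molar mass of CaSiO3: 1*40.078 + 1*28.085 + 3*15.999 = 116.160 g/mol.
Mass of Si per formula unit: 1 × 28.085 = 28.085 g.
Weight fraction Si = 28.085 / 116.160 = 0.2418.

24.18 mass %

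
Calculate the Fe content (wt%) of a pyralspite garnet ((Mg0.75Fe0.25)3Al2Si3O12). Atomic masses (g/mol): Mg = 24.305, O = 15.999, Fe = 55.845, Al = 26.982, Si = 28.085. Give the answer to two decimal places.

M((Mg0.75Fe0.25)3Al2Si3O12) = 426.777 g/mol.
Fe contributes 0.75 × 55.845 = 41.884 g per mole.
41.884/426.777 = 0.0981 → 9.81%.

9.81 wt%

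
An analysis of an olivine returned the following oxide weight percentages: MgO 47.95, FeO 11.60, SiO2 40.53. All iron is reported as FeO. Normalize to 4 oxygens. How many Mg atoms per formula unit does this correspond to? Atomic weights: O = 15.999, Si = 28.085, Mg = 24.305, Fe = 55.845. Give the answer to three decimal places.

1.762 Mg apfu

MgO: 47.95/40.304 = 1.18971 mol → 1.18971 mol Mg, 1.18971 mol O.
FeO: 11.60/71.844 = 0.16146 mol → 0.16146 mol Fe, 0.16146 mol O.
SiO2: 40.53/60.083 = 0.67457 mol → 0.67457 mol Si, 1.34914 mol O.
Total oxygen = 2.70031 mol. Normalization factor = 4/2.70031 = 1.48131.
Mg per 4 O = 1.18971 × 1.48131 = 1.762.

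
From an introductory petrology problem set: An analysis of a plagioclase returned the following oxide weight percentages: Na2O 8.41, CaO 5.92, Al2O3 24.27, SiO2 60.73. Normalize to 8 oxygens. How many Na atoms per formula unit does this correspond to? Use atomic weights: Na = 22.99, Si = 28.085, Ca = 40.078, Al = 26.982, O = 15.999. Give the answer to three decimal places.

0.729 Na apfu

Na2O: 8.41/61.979 = 0.13569 mol → 0.27138 mol Na, 0.13569 mol O.
CaO: 5.92/56.077 = 0.10557 mol → 0.10557 mol Ca, 0.10557 mol O.
Al2O3: 24.27/101.961 = 0.23803 mol → 0.47606 mol Al, 0.71409 mol O.
SiO2: 60.73/60.083 = 1.01077 mol → 1.01077 mol Si, 2.02154 mol O.
Total oxygen = 2.97689 mol. Normalization factor = 8/2.97689 = 2.68737.
Na per 8 O = 0.27138 × 2.68737 = 0.729.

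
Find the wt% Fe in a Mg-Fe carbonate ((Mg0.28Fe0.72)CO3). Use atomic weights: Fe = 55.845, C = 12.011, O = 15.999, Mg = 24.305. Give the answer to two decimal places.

37.57 mass %

M((Mg0.28Fe0.72)CO3) = 107.022 g/mol.
Fe contributes 0.72 × 55.845 = 40.208 g per mole.
40.208/107.022 = 0.3757 → 37.57%.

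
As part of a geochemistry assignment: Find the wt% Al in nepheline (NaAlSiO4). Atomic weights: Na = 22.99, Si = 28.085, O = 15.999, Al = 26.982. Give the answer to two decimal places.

18.99 mass %

Molar mass of NaAlSiO4: 1·22.99 + 1·26.982 + 1·28.085 + 4·15.999 = 142.053 g/mol.
Mass of Al per formula unit: 1 × 26.982 = 26.982 g.
Weight fraction Al = 26.982 / 142.053 = 0.1899.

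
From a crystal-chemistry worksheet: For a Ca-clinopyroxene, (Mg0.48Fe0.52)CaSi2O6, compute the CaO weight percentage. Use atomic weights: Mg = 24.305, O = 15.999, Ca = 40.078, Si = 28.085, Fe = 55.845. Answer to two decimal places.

Molar mass of (Mg0.48Fe0.52)CaSi2O6 = 0.48×24.305 + 0.52×55.845 + 1×40.078 + 2×28.085 + 6×15.999 = 232.948 g/mol.
Each formula unit contains 1 Ca, equivalent to 1/1 = 1.0000 mol CaO.
M(CaO) = 1×40.078 + 1×15.999 = 56.077 g/mol.
Mass of CaO per formula unit = 1.0000 × 56.077 = 56.077 g.
CaO wt% = 56.077 / 232.948 × 100 = 24.07%.

24.07 wt%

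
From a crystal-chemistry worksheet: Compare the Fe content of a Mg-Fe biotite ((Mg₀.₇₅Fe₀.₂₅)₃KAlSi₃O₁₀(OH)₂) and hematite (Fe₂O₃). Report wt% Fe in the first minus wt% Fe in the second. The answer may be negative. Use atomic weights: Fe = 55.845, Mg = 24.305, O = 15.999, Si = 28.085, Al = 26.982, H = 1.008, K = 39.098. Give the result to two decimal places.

First mineral: 41.884 g Fe in 440.909 g formula = 9.50 wt% Fe.
Second mineral: 111.690 g Fe in 159.687 g formula = 69.94 wt% Fe.
9.50% − 69.94% gives a difference of -60.44 percentage points.

-60.44 percentage points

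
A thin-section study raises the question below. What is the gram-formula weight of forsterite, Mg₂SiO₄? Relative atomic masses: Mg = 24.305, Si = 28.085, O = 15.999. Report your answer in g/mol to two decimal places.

140.69 g/mol

Mg: 2 × 24.305 = 48.6100
Si: 1 × 28.085 = 28.0850
O: 4 × 15.999 = 63.9960
Summing the contributions gives the formula mass.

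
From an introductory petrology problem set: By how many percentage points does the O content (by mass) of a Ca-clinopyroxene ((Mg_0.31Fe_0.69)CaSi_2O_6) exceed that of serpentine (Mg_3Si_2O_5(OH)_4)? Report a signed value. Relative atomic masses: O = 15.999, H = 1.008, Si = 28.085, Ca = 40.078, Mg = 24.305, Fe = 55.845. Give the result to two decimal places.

M((Mg_0.31Fe_0.69)CaSi_2O_6) = 238.310 g/mol, so wt% O = 95.994/238.310 × 100 = 40.28%.
M(Mg_3Si_2O_5(OH)_4) = 277.108 g/mol, so wt% O = 143.991/277.108 × 100 = 51.96%.
40.28 − 51.96 = -11.68 pp.

-11.68 percentage points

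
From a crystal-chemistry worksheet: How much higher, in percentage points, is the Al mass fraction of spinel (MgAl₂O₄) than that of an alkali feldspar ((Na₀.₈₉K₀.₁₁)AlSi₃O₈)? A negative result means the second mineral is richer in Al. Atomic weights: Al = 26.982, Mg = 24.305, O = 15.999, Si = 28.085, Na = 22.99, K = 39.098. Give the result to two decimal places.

M(MgAl₂O₄) = 142.265 g/mol, so wt% Al = 53.964/142.265 × 100 = 37.93%.
M((Na₀.₈₉K₀.₁₁)AlSi₃O₈) = 263.991 g/mol, so wt% Al = 26.982/263.991 × 100 = 10.22%.
37.93 − 10.22 = 27.71 pp.

27.71 percentage points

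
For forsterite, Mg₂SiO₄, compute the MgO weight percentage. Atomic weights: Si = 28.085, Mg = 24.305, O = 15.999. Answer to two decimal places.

57.29 wt%

Formula mass = 140.691 g/mol.
2 Mg → 2.0000 mol MgO per formula unit; M(MgO) = 40.304, so MgO mass = 80.608 g.
80.608/140.691 × 100 = 57.29 wt%.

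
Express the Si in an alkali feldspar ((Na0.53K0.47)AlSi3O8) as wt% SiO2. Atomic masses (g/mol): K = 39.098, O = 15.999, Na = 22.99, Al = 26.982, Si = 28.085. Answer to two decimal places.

Formula mass = 269.790 g/mol.
3 Si → 3.0000 mol SiO2 per formula unit; M(SiO2) = 60.083, so SiO2 mass = 180.249 g.
180.249/269.790 × 100 = 66.81 wt%.

66.81 wt%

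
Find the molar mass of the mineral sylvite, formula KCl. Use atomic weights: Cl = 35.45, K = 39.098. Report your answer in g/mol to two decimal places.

K: 1 × 39.098 = 39.0980
Cl: 1 × 35.45 = 35.4500
Summing the contributions gives the formula mass.

74.55 g/mol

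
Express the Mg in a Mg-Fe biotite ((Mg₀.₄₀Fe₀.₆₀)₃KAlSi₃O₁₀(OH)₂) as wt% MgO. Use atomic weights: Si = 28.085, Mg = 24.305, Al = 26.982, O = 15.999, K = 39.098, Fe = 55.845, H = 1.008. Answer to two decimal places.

10.20 wt%

M((Mg₀.₄₀Fe₀.₆₀)₃KAlSi₃O₁₀(OH)₂) = 474.026 g/mol; M(MgO) = 40.304 g/mol.
Moles MgO per formula unit = 1.20 Mg ÷ 1 = 1.2000.
MgO fraction = (1.2000 × 40.304) / 474.026 = 48.365/474.026 = 0.1020.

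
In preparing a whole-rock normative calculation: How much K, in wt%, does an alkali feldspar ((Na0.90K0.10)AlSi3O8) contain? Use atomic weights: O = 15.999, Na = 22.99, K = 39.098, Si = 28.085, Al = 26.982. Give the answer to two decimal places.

Molar mass of (Na0.90K0.10)AlSi3O8: 0.90·22.99 + 0.10·39.098 + 1·26.982 + 3·28.085 + 8·15.999 = 263.830 g/mol.
Mass of K per formula unit: 0.10 × 39.098 = 3.910 g.
Weight fraction K = 3.910 / 263.830 = 0.0148.

1.48 wt%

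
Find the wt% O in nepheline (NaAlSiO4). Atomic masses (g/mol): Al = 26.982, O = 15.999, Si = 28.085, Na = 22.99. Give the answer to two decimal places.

M(NaAlSiO4) = 142.053 g/mol.
O contributes 4 × 15.999 = 63.996 g per mole.
63.996/142.053 = 0.4505 → 45.05%.

45.05 mass %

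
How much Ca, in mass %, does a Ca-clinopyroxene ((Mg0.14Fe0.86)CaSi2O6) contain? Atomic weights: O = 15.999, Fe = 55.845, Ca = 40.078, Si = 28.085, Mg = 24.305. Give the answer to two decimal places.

M((Mg0.14Fe0.86)CaSi2O6) = 243.671 g/mol.
Ca contributes 1 × 40.078 = 40.078 g per mole.
40.078/243.671 = 0.1645 → 16.45%.

16.45 mass %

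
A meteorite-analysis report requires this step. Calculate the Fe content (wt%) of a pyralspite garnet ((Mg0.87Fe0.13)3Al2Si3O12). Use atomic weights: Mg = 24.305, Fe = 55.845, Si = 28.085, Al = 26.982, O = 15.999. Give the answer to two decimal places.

5.24 wt%

Formula mass = 2.61×24.305 + 0.39×55.845 + 2×26.982 + 3×28.085 + 12×15.999 = 415.423 g/mol, of which 21.780 g is Fe.
So Fe makes up 21.780/415.423 = 0.0524 of the mass, i.e. 5.24%.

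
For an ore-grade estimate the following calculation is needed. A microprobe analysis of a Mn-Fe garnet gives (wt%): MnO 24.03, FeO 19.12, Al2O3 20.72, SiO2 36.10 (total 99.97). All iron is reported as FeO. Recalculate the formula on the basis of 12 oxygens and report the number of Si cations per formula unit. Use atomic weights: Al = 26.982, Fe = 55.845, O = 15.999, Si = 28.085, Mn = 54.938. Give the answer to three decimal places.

2.984 Si apfu

24.03 wt% MnO ÷ 70.937 g/mol = 0.33875 mol, giving 0.33875 Mn and 0.33875 O.
19.12 wt% FeO ÷ 71.844 g/mol = 0.26613 mol, giving 0.26613 Fe and 0.26613 O.
20.72 wt% Al2O3 ÷ 101.961 g/mol = 0.20321 mol, giving 0.40642 Al and 0.60963 O.
36.10 wt% SiO2 ÷ 60.083 g/mol = 0.60084 mol, giving 0.60084 Si and 1.20168 O.
Oxygen sums to 2.41619; scaling by 12/2.41619 = 4.96650 puts the formula on 12 O.
Si: 0.60084 × 4.96650 = 2.984 atoms per formula unit.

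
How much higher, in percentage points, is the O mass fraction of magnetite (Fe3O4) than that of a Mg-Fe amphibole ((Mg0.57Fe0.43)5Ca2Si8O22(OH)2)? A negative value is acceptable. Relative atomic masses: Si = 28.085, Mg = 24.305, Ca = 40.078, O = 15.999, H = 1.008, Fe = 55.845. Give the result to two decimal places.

First mineral: 63.996 g O in 231.531 g formula = 27.64 wt% O.
Second mineral: 383.976 g O in 880.164 g formula = 43.63 wt% O.
27.64% − 43.63% gives a difference of -15.99 percentage points.

-15.99 percentage points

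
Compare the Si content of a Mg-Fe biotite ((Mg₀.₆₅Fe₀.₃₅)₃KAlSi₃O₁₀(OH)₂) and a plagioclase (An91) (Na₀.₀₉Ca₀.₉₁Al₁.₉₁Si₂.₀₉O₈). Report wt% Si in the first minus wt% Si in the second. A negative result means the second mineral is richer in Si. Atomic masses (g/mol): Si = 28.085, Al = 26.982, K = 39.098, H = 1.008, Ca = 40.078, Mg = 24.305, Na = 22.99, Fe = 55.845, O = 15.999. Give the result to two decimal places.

-2.50 percentage points

First mineral: 84.255 g Si in 450.371 g formula = 18.71 wt% Si.
Second mineral: 58.698 g Si in 276.765 g formula = 21.21 wt% Si.
18.71% − 21.21% gives a difference of -2.50 percentage points.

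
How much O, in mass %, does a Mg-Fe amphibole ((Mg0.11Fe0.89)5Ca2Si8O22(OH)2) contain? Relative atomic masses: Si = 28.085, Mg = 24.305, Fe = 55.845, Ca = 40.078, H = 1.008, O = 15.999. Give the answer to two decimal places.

40.30 mass %

M((Mg0.11Fe0.89)5Ca2Si8O22(OH)2) = 952.706 g/mol.
O contributes 24 × 15.999 = 383.976 g per mole.
383.976/952.706 = 0.4030 → 40.30%.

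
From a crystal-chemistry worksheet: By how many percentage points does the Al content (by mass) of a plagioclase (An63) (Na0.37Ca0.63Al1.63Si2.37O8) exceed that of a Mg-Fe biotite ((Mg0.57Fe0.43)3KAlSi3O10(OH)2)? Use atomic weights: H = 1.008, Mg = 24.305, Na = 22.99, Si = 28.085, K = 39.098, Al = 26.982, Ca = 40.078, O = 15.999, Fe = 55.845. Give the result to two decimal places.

10.26 percentage points

M(Na0.37Ca0.63Al1.63Si2.37O8) = 272.290 g/mol, so wt% Al = 43.981/272.290 × 100 = 16.15%.
M((Mg0.57Fe0.43)3KAlSi3O10(OH)2) = 457.941 g/mol, so wt% Al = 26.982/457.941 × 100 = 5.89%.
16.15 − 5.89 = 10.26 pp.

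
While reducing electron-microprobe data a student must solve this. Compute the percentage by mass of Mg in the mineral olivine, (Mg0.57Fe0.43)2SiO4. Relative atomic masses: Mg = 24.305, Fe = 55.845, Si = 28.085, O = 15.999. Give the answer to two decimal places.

Formula mass = 1.14·24.305 + 0.86·55.845 + 1·28.085 + 4·15.999 = 167.815 g/mol, of which 27.708 g is Mg.
So Mg makes up 27.708/167.815 = 0.1651 of the mass, i.e. 16.51%.

16.51 mass %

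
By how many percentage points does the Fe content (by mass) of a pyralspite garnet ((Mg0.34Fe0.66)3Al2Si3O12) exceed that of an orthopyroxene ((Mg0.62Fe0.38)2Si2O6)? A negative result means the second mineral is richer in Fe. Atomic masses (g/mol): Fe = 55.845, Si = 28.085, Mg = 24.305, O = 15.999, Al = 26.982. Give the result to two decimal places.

4.87 percentage points

Fe in (Mg0.34Fe0.66)3Al2Si3O12: molar mass 465.571 g/mol; 1.98×55.845 = 110.573 g → 23.75 wt%.
Fe in (Mg0.62Fe0.38)2Si2O6: molar mass 224.744 g/mol; 0.76×55.845 = 42.442 g → 18.88 wt%.
Difference = 23.75 − 18.88 = 4.87 percentage points.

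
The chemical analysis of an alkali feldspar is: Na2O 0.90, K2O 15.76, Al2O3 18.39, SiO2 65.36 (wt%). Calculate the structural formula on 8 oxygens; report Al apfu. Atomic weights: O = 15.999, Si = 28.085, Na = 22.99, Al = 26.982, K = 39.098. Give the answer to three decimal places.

0.90 wt% Na2O ÷ 61.979 g/mol = 0.01452 mol, giving 0.02904 Na and 0.01452 O.
15.76 wt% K2O ÷ 94.195 g/mol = 0.16731 mol, giving 0.33462 K and 0.16731 O.
18.39 wt% Al2O3 ÷ 101.961 g/mol = 0.18036 mol, giving 0.36072 Al and 0.54108 O.
65.36 wt% SiO2 ÷ 60.083 g/mol = 1.08783 mol, giving 1.08783 Si and 2.17566 O.
Oxygen sums to 2.89857; scaling by 8/2.89857 = 2.75998 puts the formula on 8 O.
Al: 0.36072 × 2.75998 = 0.996 atoms per formula unit.

0.996 Al apfu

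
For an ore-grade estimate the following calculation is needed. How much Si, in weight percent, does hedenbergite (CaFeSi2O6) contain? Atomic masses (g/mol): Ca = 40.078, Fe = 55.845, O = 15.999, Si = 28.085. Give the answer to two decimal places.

22.64 weight percent

Formula mass = 1·40.078 + 1·55.845 + 2·28.085 + 6·15.999 = 248.087 g/mol, of which 56.170 g is Si.
So Si makes up 56.170/248.087 = 0.2264 of the mass, i.e. 22.64%.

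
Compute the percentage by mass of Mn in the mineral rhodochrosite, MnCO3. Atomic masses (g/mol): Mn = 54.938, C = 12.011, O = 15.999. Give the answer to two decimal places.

47.79 mass %

M(MnCO3) = 114.946 g/mol.
Mn contributes 1 × 54.938 = 54.938 g per mole.
54.938/114.946 = 0.4779 → 47.79%.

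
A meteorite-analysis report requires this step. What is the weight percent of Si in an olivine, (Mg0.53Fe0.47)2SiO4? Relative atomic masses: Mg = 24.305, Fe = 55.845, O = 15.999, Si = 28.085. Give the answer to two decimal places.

M((Mg0.53Fe0.47)2SiO4) = 170.339 g/mol.
Si contributes 1 × 28.085 = 28.085 g per mole.
28.085/170.339 = 0.1649 → 16.49%.

16.49 weight percent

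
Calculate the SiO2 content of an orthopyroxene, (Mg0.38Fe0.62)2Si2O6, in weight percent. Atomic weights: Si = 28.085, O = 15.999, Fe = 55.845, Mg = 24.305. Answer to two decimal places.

50.09 wt%

Molar mass of (Mg0.38Fe0.62)2Si2O6 = 0.76*24.305 + 1.24*55.845 + 2*28.085 + 6*15.999 = 239.884 g/mol.
Each formula unit contains 2 Si, equivalent to 2/1 = 2.0000 mol SiO2.
M(SiO2) = 1×28.085 + 2×15.999 = 60.083 g/mol.
Mass of SiO2 per formula unit = 2.0000 × 60.083 = 120.166 g.
SiO2 wt% = 120.166 / 239.884 × 100 = 50.09%.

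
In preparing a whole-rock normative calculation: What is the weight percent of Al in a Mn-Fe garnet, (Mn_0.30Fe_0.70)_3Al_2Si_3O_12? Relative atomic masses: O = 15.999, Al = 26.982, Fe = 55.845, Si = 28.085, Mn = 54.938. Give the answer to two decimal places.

Molar mass of (Mn_0.30Fe_0.70)_3Al_2Si_3O_12: 0.90·54.938 + 2.10·55.845 + 2·26.982 + 3·28.085 + 12·15.999 = 496.926 g/mol.
Mass of Al per formula unit: 2 × 26.982 = 53.964 g.
Weight fraction Al = 53.964 / 496.926 = 0.1086.

10.86 wt%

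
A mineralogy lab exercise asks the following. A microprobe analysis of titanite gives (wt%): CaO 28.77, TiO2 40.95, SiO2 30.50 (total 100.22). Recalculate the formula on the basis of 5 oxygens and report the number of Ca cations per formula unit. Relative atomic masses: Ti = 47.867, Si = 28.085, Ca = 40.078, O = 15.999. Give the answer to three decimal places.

CaO: 28.77/56.077 = 0.51304 mol → 0.51304 mol Ca, 0.51304 mol O.
TiO2: 40.95/79.865 = 0.51274 mol → 0.51274 mol Ti, 1.02548 mol O.
SiO2: 30.50/60.083 = 0.50763 mol → 0.50763 mol Si, 1.01526 mol O.
Total oxygen = 2.55378 mol. Normalization factor = 5/2.55378 = 1.95788.
Ca per 5 O = 0.51304 × 1.95788 = 1.004.

1.004 Ca apfu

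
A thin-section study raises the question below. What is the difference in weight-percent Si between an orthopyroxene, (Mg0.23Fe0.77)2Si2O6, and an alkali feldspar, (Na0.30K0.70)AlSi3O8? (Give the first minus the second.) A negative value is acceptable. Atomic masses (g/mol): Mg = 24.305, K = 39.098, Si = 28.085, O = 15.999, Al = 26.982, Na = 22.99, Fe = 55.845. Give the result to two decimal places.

First mineral: 56.170 g Si in 249.346 g formula = 22.53 wt% Si.
Second mineral: 84.255 g Si in 273.495 g formula = 30.81 wt% Si.
22.53% − 30.81% gives a difference of -8.28 percentage points.

-8.28 percentage points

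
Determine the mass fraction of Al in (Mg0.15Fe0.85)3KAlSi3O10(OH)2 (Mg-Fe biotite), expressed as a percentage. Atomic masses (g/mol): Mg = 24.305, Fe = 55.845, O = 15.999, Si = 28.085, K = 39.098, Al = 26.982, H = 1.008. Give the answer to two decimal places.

5.42 wt%

Molar mass of (Mg0.15Fe0.85)3KAlSi3O10(OH)2: 0.45×24.305 + 2.55×55.845 + 1×39.098 + 1×26.982 + 3×28.085 + 12×15.999 + 2×1.008 = 497.681 g/mol.
Mass of Al per formula unit: 1 × 26.982 = 26.982 g.
Weight fraction Al = 26.982 / 497.681 = 0.0542.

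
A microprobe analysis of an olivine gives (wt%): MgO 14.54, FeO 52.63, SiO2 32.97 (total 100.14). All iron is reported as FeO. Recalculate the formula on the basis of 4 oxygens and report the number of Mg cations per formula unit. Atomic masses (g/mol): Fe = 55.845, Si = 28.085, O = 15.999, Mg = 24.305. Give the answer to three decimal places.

0.659 Mg apfu

MgO (M=40.304): mol = 0.36076; Mg = 0.36076, O = 0.36076.
FeO (M=71.844): mol = 0.73256; Fe = 0.73256, O = 0.73256.
SiO2 (M=60.083): mol = 0.54874; Si = 0.54874, O = 1.09748.
ΣO = 2.19080; factor = 4/ΣO = 1.82582.
Mg apfu = 0.36076 × 1.82582 = 0.659.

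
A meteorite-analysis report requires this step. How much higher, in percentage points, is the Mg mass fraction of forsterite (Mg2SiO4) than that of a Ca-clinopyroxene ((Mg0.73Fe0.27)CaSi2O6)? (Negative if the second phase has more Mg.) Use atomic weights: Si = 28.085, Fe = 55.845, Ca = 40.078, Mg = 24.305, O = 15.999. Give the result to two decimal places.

M(Mg2SiO4) = 140.691 g/mol, so wt% Mg = 48.610/140.691 × 100 = 34.55%.
M((Mg0.73Fe0.27)CaSi2O6) = 225.063 g/mol, so wt% Mg = 17.743/225.063 × 100 = 7.88%.
34.55 − 7.88 = 26.67 pp.

26.67 percentage points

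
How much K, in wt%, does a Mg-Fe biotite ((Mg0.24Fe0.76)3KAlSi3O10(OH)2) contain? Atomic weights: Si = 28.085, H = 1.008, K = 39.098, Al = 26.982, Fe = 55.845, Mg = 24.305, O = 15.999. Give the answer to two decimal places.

7.99 wt%

Formula mass = 0.72·24.305 + 2.28·55.845 + 1·39.098 + 1·26.982 + 3·28.085 + 12·15.999 + 2·1.008 = 489.165 g/mol, of which 39.098 g is K.
So K makes up 39.098/489.165 = 0.0799 of the mass, i.e. 7.99%.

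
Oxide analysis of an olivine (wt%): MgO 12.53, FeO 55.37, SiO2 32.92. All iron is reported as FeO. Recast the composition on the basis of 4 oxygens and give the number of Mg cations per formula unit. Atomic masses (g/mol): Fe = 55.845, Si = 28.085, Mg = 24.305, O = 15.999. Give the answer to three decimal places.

12.53 wt% MgO ÷ 40.304 g/mol = 0.31089 mol, giving 0.31089 Mg and 0.31089 O.
55.37 wt% FeO ÷ 71.844 g/mol = 0.77070 mol, giving 0.77070 Fe and 0.77070 O.
32.92 wt% SiO2 ÷ 60.083 g/mol = 0.54791 mol, giving 0.54791 Si and 1.09582 O.
Oxygen sums to 2.17741; scaling by 4/2.17741 = 1.83704 puts the formula on 4 O.
Mg: 0.31089 × 1.83704 = 0.571 atoms per formula unit.

0.571 Mg apfu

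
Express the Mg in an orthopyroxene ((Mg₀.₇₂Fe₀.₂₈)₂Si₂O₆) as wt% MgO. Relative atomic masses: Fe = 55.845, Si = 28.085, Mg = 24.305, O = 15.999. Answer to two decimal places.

26.57 wt%

Molar mass of (Mg₀.₇₂Fe₀.₂₈)₂Si₂O₆ = 1.44*24.305 + 0.56*55.845 + 2*28.085 + 6*15.999 = 218.436 g/mol.
Each formula unit contains 1.44 Mg, equivalent to 1.44/1 = 1.4400 mol MgO.
M(MgO) = 1×24.305 + 1×15.999 = 40.304 g/mol.
Mass of MgO per formula unit = 1.4400 × 40.304 = 58.038 g.
MgO wt% = 58.038 / 218.436 × 100 = 26.57%.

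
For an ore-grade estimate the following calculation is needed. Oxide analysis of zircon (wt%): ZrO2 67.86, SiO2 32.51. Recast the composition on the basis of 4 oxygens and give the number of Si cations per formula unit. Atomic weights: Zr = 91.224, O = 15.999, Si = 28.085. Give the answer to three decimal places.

67.86 wt% ZrO2 ÷ 123.222 g/mol = 0.55071 mol, giving 0.55071 Zr and 1.10142 O.
32.51 wt% SiO2 ÷ 60.083 g/mol = 0.54108 mol, giving 0.54108 Si and 1.08216 O.
Oxygen sums to 2.18358; scaling by 4/2.18358 = 1.83185 puts the formula on 4 O.
Si: 0.54108 × 1.83185 = 0.991 atoms per formula unit.

0.991 Si apfu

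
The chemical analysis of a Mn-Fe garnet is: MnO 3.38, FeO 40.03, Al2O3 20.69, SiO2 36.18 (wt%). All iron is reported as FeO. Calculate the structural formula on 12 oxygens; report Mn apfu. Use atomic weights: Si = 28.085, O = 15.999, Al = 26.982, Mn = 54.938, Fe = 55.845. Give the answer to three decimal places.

MnO: 3.38/70.937 = 0.04765 mol → 0.04765 mol Mn, 0.04765 mol O.
FeO: 40.03/71.844 = 0.55718 mol → 0.55718 mol Fe, 0.55718 mol O.
Al2O3: 20.69/101.961 = 0.20292 mol → 0.40584 mol Al, 0.60876 mol O.
SiO2: 36.18/60.083 = 0.60217 mol → 0.60217 mol Si, 1.20434 mol O.
Total oxygen = 2.41793 mol. Normalization factor = 12/2.41793 = 4.96292.
Mn per 12 O = 0.04765 × 4.96292 = 0.236.

0.236 Mn apfu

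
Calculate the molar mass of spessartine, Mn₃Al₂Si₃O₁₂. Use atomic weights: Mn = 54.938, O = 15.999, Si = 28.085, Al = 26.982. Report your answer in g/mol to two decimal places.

495.02 g/mol

M = 3(54.938) + 2(26.982) + 3(28.085) + 12(15.999)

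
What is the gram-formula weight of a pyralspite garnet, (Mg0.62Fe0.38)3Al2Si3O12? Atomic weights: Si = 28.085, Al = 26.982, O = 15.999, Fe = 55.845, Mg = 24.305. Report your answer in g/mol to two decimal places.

439.08 g/mol

The formula mass is the sum 1.86×24.305 + 1.14×55.845 + 2×26.982 + 3×28.085 + 12×15.999.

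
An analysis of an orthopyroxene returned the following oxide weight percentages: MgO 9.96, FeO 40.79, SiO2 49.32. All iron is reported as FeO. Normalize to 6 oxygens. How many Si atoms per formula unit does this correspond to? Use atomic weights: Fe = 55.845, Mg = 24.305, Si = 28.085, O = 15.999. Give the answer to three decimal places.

9.96 wt% MgO ÷ 40.304 g/mol = 0.24712 mol, giving 0.24712 Mg and 0.24712 O.
40.79 wt% FeO ÷ 71.844 g/mol = 0.56776 mol, giving 0.56776 Fe and 0.56776 O.
49.32 wt% SiO2 ÷ 60.083 g/mol = 0.82086 mol, giving 0.82086 Si and 1.64172 O.
Oxygen sums to 2.45660; scaling by 6/2.45660 = 2.44240 puts the formula on 6 O.
Si: 0.82086 × 2.44240 = 2.005 atoms per formula unit.

2.005 Si apfu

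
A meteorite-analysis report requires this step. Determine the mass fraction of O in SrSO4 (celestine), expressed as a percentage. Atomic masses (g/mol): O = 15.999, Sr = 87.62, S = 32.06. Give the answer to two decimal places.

34.84 mass %

Formula mass = 1·87.62 + 1·32.06 + 4·15.999 = 183.676 g/mol, of which 63.996 g is O.
So O makes up 63.996/183.676 = 0.3484 of the mass, i.e. 34.84%.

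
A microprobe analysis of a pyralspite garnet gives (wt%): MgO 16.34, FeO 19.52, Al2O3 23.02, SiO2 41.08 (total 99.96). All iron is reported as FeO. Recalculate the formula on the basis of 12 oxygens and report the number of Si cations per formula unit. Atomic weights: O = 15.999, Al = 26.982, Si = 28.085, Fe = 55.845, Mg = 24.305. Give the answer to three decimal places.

3.014 Si apfu

16.34 wt% MgO ÷ 40.304 g/mol = 0.40542 mol, giving 0.40542 Mg and 0.40542 O.
19.52 wt% FeO ÷ 71.844 g/mol = 0.27170 mol, giving 0.27170 Fe and 0.27170 O.
23.02 wt% Al2O3 ÷ 101.961 g/mol = 0.22577 mol, giving 0.45154 Al and 0.67731 O.
41.08 wt% SiO2 ÷ 60.083 g/mol = 0.68372 mol, giving 0.68372 Si and 1.36744 O.
Oxygen sums to 2.72187; scaling by 12/2.72187 = 4.40873 puts the formula on 12 O.
Si: 0.68372 × 4.40873 = 3.014 atoms per formula unit.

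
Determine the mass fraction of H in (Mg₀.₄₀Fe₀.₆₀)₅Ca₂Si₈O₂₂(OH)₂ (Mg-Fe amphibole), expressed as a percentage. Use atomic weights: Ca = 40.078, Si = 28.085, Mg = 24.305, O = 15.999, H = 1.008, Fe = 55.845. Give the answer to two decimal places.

0.22 wt%

Formula mass = 2*24.305 + 3*55.845 + 2*40.078 + 8*28.085 + 24*15.999 + 2*1.008 = 906.973 g/mol, of which 2.016 g is H.
So H makes up 2.016/906.973 = 0.0022 of the mass, i.e. 0.22%.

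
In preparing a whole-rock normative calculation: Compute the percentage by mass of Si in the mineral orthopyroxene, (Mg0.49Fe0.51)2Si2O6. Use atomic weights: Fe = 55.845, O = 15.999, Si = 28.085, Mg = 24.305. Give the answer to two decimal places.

24.11 weight percent

Molar mass of (Mg0.49Fe0.51)2Si2O6: 0.98·24.305 + 1.02·55.845 + 2·28.085 + 6·15.999 = 232.945 g/mol.
Mass of Si per formula unit: 2 × 28.085 = 56.170 g.
Weight fraction Si = 56.170 / 232.945 = 0.2411.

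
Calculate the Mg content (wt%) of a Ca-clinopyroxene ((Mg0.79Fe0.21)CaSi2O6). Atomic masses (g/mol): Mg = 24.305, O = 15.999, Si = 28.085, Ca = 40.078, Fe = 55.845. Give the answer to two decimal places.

M((Mg0.79Fe0.21)CaSi2O6) = 223.170 g/mol.
Mg contributes 0.79 × 24.305 = 19.201 g per mole.
19.201/223.170 = 0.0860 → 8.60%.

8.60 wt%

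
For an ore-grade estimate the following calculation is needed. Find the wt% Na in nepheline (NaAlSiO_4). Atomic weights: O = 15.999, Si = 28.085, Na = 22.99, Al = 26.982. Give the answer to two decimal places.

Formula mass = 1*22.99 + 1*26.982 + 1*28.085 + 4*15.999 = 142.053 g/mol, of which 22.990 g is Na.
So Na makes up 22.990/142.053 = 0.1618 of the mass, i.e. 16.18%.

16.18 wt%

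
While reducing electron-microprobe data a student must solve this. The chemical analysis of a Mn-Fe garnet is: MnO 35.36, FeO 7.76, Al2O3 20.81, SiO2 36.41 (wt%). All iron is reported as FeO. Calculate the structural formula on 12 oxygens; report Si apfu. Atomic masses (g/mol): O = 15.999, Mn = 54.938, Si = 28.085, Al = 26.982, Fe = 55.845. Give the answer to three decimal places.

MnO: 35.36/70.937 = 0.49847 mol → 0.49847 mol Mn, 0.49847 mol O.
FeO: 7.76/71.844 = 0.10801 mol → 0.10801 mol Fe, 0.10801 mol O.
Al2O3: 20.81/101.961 = 0.20410 mol → 0.40820 mol Al, 0.61230 mol O.
SiO2: 36.41/60.083 = 0.60600 mol → 0.60600 mol Si, 1.21200 mol O.
Total oxygen = 2.43078 mol. Normalization factor = 12/2.43078 = 4.93669.
Si per 12 O = 0.60600 × 4.93669 = 2.992.

2.992 Si apfu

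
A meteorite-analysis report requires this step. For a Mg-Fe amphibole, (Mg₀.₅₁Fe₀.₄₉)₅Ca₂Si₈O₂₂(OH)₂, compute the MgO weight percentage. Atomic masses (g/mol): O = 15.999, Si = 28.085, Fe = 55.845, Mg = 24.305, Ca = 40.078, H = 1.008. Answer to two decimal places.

11.55 wt%

Molar mass of (Mg₀.₅₁Fe₀.₄₉)₅Ca₂Si₈O₂₂(OH)₂ = 2.55×24.305 + 2.45×55.845 + 2×40.078 + 8×28.085 + 24×15.999 + 2×1.008 = 889.626 g/mol.
Each formula unit contains 2.55 Mg, equivalent to 2.55/1 = 2.5500 mol MgO.
M(MgO) = 1×24.305 + 1×15.999 = 40.304 g/mol.
Mass of MgO per formula unit = 2.5500 × 40.304 = 102.775 g.
MgO wt% = 102.775 / 889.626 × 100 = 11.55%.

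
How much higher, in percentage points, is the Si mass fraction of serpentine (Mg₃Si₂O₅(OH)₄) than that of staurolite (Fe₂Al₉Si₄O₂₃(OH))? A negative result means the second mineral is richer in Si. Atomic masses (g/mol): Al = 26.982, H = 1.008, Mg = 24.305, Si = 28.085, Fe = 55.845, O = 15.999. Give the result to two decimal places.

7.08 percentage points

First mineral: 56.170 g Si in 277.108 g formula = 20.27 wt% Si.
Second mineral: 112.340 g Si in 851.852 g formula = 13.19 wt% Si.
20.27% − 13.19% gives a difference of 7.08 percentage points.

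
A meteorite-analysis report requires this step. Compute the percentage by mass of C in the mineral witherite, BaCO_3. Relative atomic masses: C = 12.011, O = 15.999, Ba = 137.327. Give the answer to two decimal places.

Molar mass of BaCO_3: 1*137.327 + 1*12.011 + 3*15.999 = 197.335 g/mol.
Mass of C per formula unit: 1 × 12.011 = 12.011 g.
Weight fraction C = 12.011 / 197.335 = 0.0609.

6.09 weight percent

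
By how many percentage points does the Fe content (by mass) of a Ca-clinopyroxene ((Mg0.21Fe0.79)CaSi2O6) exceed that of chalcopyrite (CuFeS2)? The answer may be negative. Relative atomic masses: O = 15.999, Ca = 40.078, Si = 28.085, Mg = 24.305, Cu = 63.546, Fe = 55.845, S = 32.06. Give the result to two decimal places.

-12.16 percentage points

Fe in (Mg0.21Fe0.79)CaSi2O6: molar mass 241.464 g/mol; 0.79×55.845 = 44.118 g → 18.27 wt%.
Fe in CuFeS2: molar mass 183.511 g/mol; 1×55.845 = 55.845 g → 30.43 wt%.
Difference = 18.27 − 30.43 = -12.16 percentage points.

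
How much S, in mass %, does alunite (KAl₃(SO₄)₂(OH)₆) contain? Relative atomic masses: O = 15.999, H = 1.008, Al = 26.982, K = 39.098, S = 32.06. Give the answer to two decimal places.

Formula mass = 1*39.098 + 3*26.982 + 2*32.06 + 14*15.999 + 6*1.008 = 414.198 g/mol, of which 64.120 g is S.
So S makes up 64.120/414.198 = 0.1548 of the mass, i.e. 15.48%.

15.48 mass %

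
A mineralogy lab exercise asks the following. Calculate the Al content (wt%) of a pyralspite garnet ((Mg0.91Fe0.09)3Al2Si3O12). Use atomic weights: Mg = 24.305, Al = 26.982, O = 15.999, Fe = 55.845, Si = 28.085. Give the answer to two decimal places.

M((Mg0.91Fe0.09)3Al2Si3O12) = 411.638 g/mol.
Al contributes 2 × 26.982 = 53.964 g per mole.
53.964/411.638 = 0.1311 → 13.11%.

13.11 wt%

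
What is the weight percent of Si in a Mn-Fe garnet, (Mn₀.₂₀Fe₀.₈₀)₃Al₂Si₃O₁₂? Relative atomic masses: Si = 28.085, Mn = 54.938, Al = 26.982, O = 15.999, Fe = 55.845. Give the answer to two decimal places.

M((Mn₀.₂₀Fe₀.₈₀)₃Al₂Si₃O₁₂) = 497.198 g/mol.
Si contributes 3 × 28.085 = 84.255 g per mole.
84.255/497.198 = 0.1695 → 16.95%.

16.95 mass %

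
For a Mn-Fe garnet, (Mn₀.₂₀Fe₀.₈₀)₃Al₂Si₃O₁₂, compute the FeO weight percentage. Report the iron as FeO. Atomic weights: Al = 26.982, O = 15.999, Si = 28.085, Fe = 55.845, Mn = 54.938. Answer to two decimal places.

M((Mn₀.₂₀Fe₀.₈₀)₃Al₂Si₃O₁₂) = 497.198 g/mol; M(FeO) = 71.844 g/mol.
Moles FeO per formula unit = 2.40 Fe ÷ 1 = 2.4000.
FeO fraction = (2.4000 × 71.844) / 497.198 = 172.426/497.198 = 0.3468.

34.68 wt%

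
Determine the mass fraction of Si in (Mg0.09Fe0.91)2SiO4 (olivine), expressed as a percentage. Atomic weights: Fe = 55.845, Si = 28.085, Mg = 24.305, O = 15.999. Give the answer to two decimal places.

14.18 wt%

M((Mg0.09Fe0.91)2SiO4) = 198.094 g/mol.
Si contributes 1 × 28.085 = 28.085 g per mole.
28.085/198.094 = 0.1418 → 14.18%.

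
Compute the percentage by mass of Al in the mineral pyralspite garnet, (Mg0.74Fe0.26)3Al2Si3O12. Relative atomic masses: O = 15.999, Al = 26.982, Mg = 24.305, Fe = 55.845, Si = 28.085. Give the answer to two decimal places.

12.62 mass %

M((Mg0.74Fe0.26)3Al2Si3O12) = 427.723 g/mol.
Al contributes 2 × 26.982 = 53.964 g per mole.
53.964/427.723 = 0.1262 → 12.62%.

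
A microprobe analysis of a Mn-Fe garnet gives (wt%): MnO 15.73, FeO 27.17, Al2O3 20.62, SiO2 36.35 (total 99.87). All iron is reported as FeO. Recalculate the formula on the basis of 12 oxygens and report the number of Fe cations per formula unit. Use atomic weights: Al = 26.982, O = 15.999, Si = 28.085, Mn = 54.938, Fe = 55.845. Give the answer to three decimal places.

MnO (M=70.937): mol = 0.22175; Mn = 0.22175, O = 0.22175.
FeO (M=71.844): mol = 0.37818; Fe = 0.37818, O = 0.37818.
Al2O3 (M=101.961): mol = 0.20223; Al = 0.40446, O = 0.60669.
SiO2 (M=60.083): mol = 0.60500; Si = 0.60500, O = 1.21000.
ΣO = 2.41662; factor = 12/ΣO = 4.96561.
Fe apfu = 0.37818 × 4.96561 = 1.878.

1.878 Fe apfu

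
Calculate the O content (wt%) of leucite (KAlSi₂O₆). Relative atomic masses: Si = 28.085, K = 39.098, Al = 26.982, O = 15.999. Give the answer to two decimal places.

Formula mass = 1·39.098 + 1·26.982 + 2·28.085 + 6·15.999 = 218.244 g/mol, of which 95.994 g is O.
So O makes up 95.994/218.244 = 0.4398 of the mass, i.e. 43.98%.

43.98 wt%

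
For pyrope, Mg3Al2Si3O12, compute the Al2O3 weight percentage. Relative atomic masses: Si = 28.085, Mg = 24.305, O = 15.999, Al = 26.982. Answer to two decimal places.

25.29 wt%

Molar mass of Mg3Al2Si3O12 = 3·24.305 + 2·26.982 + 3·28.085 + 12·15.999 = 403.122 g/mol.
Each formula unit contains 2 Al, equivalent to 2/2 = 1.0000 mol Al2O3.
M(Al2O3) = 2×26.982 + 3×15.999 = 101.961 g/mol.
Mass of Al2O3 per formula unit = 1.0000 × 101.961 = 101.961 g.
Al2O3 wt% = 101.961 / 403.122 × 100 = 25.29%.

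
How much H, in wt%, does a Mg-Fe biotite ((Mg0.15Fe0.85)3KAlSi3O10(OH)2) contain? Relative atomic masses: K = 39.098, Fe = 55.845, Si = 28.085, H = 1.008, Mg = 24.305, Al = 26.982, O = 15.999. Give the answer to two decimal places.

Molar mass of (Mg0.15Fe0.85)3KAlSi3O10(OH)2: 0.45×24.305 + 2.55×55.845 + 1×39.098 + 1×26.982 + 3×28.085 + 12×15.999 + 2×1.008 = 497.681 g/mol.
Mass of H per formula unit: 2 × 1.008 = 2.016 g.
Weight fraction H = 2.016 / 497.681 = 0.0041.

0.41 wt%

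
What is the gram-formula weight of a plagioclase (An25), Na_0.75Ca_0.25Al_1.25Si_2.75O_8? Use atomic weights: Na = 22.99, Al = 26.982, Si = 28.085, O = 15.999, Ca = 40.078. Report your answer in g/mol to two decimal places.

M = 0.75×22.99 + 0.25×40.078 + 1.25×26.982 + 2.75×28.085 + 8×15.999

266.22 g/mol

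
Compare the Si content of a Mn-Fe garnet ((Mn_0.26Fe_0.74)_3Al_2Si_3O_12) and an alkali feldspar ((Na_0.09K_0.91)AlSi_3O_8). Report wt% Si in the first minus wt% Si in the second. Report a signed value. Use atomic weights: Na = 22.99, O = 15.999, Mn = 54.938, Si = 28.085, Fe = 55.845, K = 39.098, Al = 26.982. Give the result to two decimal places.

First mineral: 84.255 g Si in 497.035 g formula = 16.95 wt% Si.
Second mineral: 84.255 g Si in 276.877 g formula = 30.43 wt% Si.
16.95% − 30.43% gives a difference of -13.48 percentage points.

-13.48 percentage points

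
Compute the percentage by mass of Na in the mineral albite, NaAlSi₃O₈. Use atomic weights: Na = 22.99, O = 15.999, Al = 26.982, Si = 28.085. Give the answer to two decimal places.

8.77 wt%

M(NaAlSi₃O₈) = 262.219 g/mol.
Na contributes 1 × 22.99 = 22.990 g per mole.
22.990/262.219 = 0.0877 → 8.77%.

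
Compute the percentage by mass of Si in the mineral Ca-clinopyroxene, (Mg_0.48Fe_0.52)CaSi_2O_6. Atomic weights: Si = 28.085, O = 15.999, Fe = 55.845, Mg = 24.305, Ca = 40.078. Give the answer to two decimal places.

M((Mg_0.48Fe_0.52)CaSi_2O_6) = 232.948 g/mol.
Si contributes 2 × 28.085 = 56.170 g per mole.
56.170/232.948 = 0.2411 → 24.11%.

24.11 wt%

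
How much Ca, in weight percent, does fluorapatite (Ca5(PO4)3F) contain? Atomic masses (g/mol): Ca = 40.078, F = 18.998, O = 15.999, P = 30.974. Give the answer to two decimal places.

39.74 weight percent

Formula mass = 5·40.078 + 3·30.974 + 12·15.999 + 1·18.998 = 504.298 g/mol, of which 200.390 g is Ca.
So Ca makes up 200.390/504.298 = 0.3974 of the mass, i.e. 39.74%.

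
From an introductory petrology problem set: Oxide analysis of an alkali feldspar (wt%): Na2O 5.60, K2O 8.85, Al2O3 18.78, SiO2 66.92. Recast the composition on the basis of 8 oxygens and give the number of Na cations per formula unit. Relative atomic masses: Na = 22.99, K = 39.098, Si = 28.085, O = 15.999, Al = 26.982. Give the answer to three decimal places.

0.488 Na apfu

Na2O (M=61.979): mol = 0.09035; Na = 0.18070, O = 0.09035.
K2O (M=94.195): mol = 0.09395; K = 0.18790, O = 0.09395.
Al2O3 (M=101.961): mol = 0.18419; Al = 0.36838, O = 0.55257.
SiO2 (M=60.083): mol = 1.11379; Si = 1.11379, O = 2.22758.
ΣO = 2.96445; factor = 8/ΣO = 2.69865.
Na apfu = 0.18070 × 2.69865 = 0.488.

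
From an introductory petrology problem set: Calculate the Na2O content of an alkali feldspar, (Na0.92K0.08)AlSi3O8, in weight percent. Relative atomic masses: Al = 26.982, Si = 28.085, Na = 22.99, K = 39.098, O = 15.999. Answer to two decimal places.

10.82 wt%

Formula mass = 263.508 g/mol.
0.92 Na → 0.4600 mol Na2O per formula unit; M(Na2O) = 61.979, so Na2O mass = 28.510 g.
28.510/263.508 × 100 = 10.82 wt%.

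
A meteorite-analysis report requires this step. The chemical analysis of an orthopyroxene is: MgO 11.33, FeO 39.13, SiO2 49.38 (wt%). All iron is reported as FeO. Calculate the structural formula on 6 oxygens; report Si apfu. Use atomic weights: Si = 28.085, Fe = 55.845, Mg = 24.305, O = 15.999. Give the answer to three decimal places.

1.997 Si apfu

MgO: 11.33/40.304 = 0.28111 mol → 0.28111 mol Mg, 0.28111 mol O.
FeO: 39.13/71.844 = 0.54465 mol → 0.54465 mol Fe, 0.54465 mol O.
SiO2: 49.38/60.083 = 0.82186 mol → 0.82186 mol Si, 1.64372 mol O.
Total oxygen = 2.46948 mol. Normalization factor = 6/2.46948 = 2.42966.
Si per 6 O = 0.82186 × 2.42966 = 1.997.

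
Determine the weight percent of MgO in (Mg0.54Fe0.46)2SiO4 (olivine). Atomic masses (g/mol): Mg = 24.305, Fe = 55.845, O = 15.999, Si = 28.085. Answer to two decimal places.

Molar mass of (Mg0.54Fe0.46)2SiO4 = 1.08·24.305 + 0.92·55.845 + 1·28.085 + 4·15.999 = 169.708 g/mol.
Each formula unit contains 1.08 Mg, equivalent to 1.08/1 = 1.0800 mol MgO.
M(MgO) = 1×24.305 + 1×15.999 = 40.304 g/mol.
Mass of MgO per formula unit = 1.0800 × 40.304 = 43.528 g.
MgO wt% = 43.528 / 169.708 × 100 = 25.65%.

25.65 wt%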